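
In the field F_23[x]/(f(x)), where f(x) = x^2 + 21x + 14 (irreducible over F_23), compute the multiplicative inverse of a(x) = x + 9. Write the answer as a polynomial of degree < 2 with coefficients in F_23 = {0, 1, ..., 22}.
a(x)^(-1) ≡ 12x + 6 (mod f(x))

Since f is irreducible over F_23, F_23[x]/(f) is a field and a(x) ≠ 0 has an inverse. Apply the extended Euclidean algorithm to f(x) and a(x) in F_23[x]: f(x) = (x + 12)·a(x) + (21). The last nonzero remainder is the constant 21 = gcd(f, a) in F_23. Back-substituting through the division chain expresses 21 = s(x)·a(x) + t(x)·f(x) with s(x) ≡ 22x + 11 (mod f), so (22x + 11)·a(x) ≡ 21 (mod f). Multiplying by 21^(-1) ≡ 11 in F_23 gives a(x)^(-1) ≡ 11·(22x + 11) ≡ 12x + 6 (mod f). Check: (x + 9)·(12x + 6) = 12x^2 + 22x + 8 ≡ 1 (mod x^2 + 21x + 14).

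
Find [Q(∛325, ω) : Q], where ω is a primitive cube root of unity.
[Q(∛325, ω) : Q] = 6

[Q(∛325):Q] = 3 (min poly x^3 - 325, irreducible since 325 is not a perfect cube). [Q(ω):Q] = 2 (min poly x^2 + x + 1). Since Q(∛325) ⊂ R and ω ∉ R, we have ω ∉ Q(∛325), so x^2 + x + 1 remains irreducible over Q(∛325) and [Q(∛325, ω) : Q(∛325)] = 2. By the tower law, [Q(∛325, ω) : Q] = 3 · 2 = 6. (In fact Q(∛325, ω) is the splitting field of x^3 - 325 over Q.)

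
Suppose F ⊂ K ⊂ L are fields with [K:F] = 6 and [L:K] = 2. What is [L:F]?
[L:F] = 12

The tower law says that for any tower of field extensions F ⊂ K ⊂ L with finite degrees, [L:F] = [L:K] · [K:F]. Here this gives [L:F] = 2 · 6 = 12.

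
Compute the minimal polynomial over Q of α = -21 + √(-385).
m_α(x) = x^2 + 42x + 826

From α + 21 = √(-385), squaring gives (α + 21)^2 = -385, i.e. α^2 + 42α + 441 = -385, so α^2 + 42α + 826 = 0. The discriminant of x^2 + 42x + 826 is (42)^2 - 4·(826) = 1764 - 3304 = -1540, and 4·(-385) is not a perfect square in Q since -385 is squarefree and ≠ 1. Hence x^2 + 42x + 826 is irreducible over Q and is the minimal polynomial of α.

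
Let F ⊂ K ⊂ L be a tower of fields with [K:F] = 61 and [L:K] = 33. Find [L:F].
[L:F] = 2013

The tower law says that for any tower of field extensions F ⊂ K ⊂ L with finite degrees, [L:F] = [L:K] · [K:F]. Here this gives [L:F] = 33 · 61 = 2013.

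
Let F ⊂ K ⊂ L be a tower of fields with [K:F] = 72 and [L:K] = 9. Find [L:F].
[L:F] = 648

The tower law says that for any tower of field extensions F ⊂ K ⊂ L with finite degrees, [L:F] = [L:K] · [K:F]. Here this gives [L:F] = 9 · 72 = 648.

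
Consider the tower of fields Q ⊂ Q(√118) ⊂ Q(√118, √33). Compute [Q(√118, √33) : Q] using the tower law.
[Q(√118, √33) : Q] = 4

[Q(√118):Q] = 2 (min poly x^2 - 118, irreducible since 118 is squarefree > 1). For the top step, suppose √33 ∈ Q(√118), say √33 = c + d√118 with c, d ∈ Q. Squaring: 33 = c^2 + 118d^2 + 2cd√118. Since √118 ∉ Q this forces 2cd = 0. If d = 0 then √33 = c ∈ Q, contradicting 33 squarefree > 1. If c = 0 then 33 = 118d^2, so 118·33 = (118d)^2 is a perfect square in Q — but 118·33 = 3894 is not a perfect square (since 118 and 33 are distinct squarefree integers). Contradiction. Hence √33 ∉ Q(√118), so x^2 - 33 stays irreducible over Q(√118) and [Q(√118, √33) : Q(√118)] = 2. By the tower law, [Q(√118, √33) : Q] = 2 · 2 = 4.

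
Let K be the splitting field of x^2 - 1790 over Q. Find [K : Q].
[K : Q] = 2

f(x) = x^2 - 1790 factors as (x - √1790)(x + √1790). The splitting field is K = Q(√1790). Since 1790 is squarefree and > 1, it is not a perfect square, so x^2 - 1790 is irreducible over Q and [Q(√1790) : Q] = 2. Hence [K : Q] = 2.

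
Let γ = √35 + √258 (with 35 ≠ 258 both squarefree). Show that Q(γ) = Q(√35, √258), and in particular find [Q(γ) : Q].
[Q(γ) : Q] = 4 (equivalently, Q(γ) = Q(√35, √258))

Obviously Q(γ) ⊆ Q(√35, √258), and [Q(√35, √258):Q] = 4 (since 35, 258 are distinct squarefree integers > 1 with 9030 not a perfect square). To show equality we compute the minimal polynomial of γ. From γ = √35 + √258: γ^2 = 35 + 2√(9030) + 258 = 293 + 2√(9030), so γ^2 - 293 = 2√(9030); squaring, (γ^2 - 293)^2 = 4·9030, i.e. γ^4 - 586γ^2 + 85849 - 36120 = 0, i.e. γ^4 - 586γ^2 + 49729 = 0. So γ is a root of x^4 - 586x^2 + 49729. This polynomial is irreducible over Q: it has no rational root (each ±√35 ± √258 is irrational), and any factorization into two quadratics over Q would force √(9030) ∈ Q (pairing opposite roots) or √35, √258 ∈ Q (other pairings), all impossible. Hence [Q(γ):Q] = 4 = [Q(√35, √258):Q], so Q(γ) = Q(√35, √258).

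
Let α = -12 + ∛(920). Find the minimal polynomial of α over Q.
m_α(x) = x^3 + 36x^2 + 432x + 808

Set β = α + 12 = ∛(920), so β^3 = 920. Then (α + 12)^3 - 920 = 0, i.e. α is a root of g(x) = (x + 12)^3 - 920 = x^3 + 36x^2 + 432x + 808. Since g(x) = h(x + 12) where h(x) = x^3 - 920, and h is irreducible over Q (because 920 is not a perfect cube, so h has no rational root, and a monic cubic with no rational root is irreducible), g is also irreducible (irreducibility is preserved under the substitution x → x + 12). Hence m_α(x) = x^3 + 36x^2 + 432x + 808.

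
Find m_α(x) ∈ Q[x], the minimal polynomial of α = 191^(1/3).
m_α(x) = x^3 - 191

α satisfies α^3 = 191, so x^3 - 191 annihilates α. By the rational root test, a rational root p/q (in lowest terms) of x^3 - 191 would satisfy p^3 = 191 q^3, forcing q = 1 and p^3 = 191; but 191 is not a perfect cube, contradiction. A monic cubic over Q with no rational root is irreducible (any nontrivial factorization would include a linear factor). Hence x^3 - 191 is the minimal polynomial of α, and in particular [Q(α):Q] = 3.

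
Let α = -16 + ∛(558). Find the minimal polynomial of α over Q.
m_α(x) = x^3 + 48x^2 + 768x + 3538

Set β = α + 16 = ∛(558), so β^3 = 558. Then (α + 16)^3 - 558 = 0, i.e. α is a root of g(x) = (x + 16)^3 - 558 = x^3 + 48x^2 + 768x + 3538. Since g(x) = h(x + 16) where h(x) = x^3 - 558, and h is irreducible over Q (because 558 is not a perfect cube, so h has no rational root, and a monic cubic with no rational root is irreducible), g is also irreducible (irreducibility is preserved under the substitution x → x + 16). Hence m_α(x) = x^3 + 48x^2 + 768x + 3538.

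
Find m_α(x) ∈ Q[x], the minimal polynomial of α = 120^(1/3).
m_α(x) = x^3 - 120

α satisfies α^3 = 120, so x^3 - 120 annihilates α. By the rational root test, a rational root p/q (in lowest terms) of x^3 - 120 would satisfy p^3 = 120 q^3, forcing q = 1 and p^3 = 120; but 120 is not a perfect cube, contradiction. A monic cubic over Q with no rational root is irreducible (any nontrivial factorization would include a linear factor). Hence x^3 - 120 is the minimal polynomial of α, and in particular [Q(α):Q] = 3.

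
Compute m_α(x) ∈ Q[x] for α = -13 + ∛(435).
m_α(x) = x^3 + 39x^2 + 507x + 1762

Set β = α + 13 = ∛(435), so β^3 = 435. Then (α + 13)^3 - 435 = 0, i.e. α is a root of g(x) = (x + 13)^3 - 435 = x^3 + 39x^2 + 507x + 1762. Since g(x) = h(x + 13) where h(x) = x^3 - 435, and h is irreducible over Q (because 435 is not a perfect cube, so h has no rational root, and a monic cubic with no rational root is irreducible), g is also irreducible (irreducibility is preserved under the substitution x → x + 13). Hence m_α(x) = x^3 + 39x^2 + 507x + 1762.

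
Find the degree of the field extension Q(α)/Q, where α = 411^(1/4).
[Q(α):Q] = 4

α is a root of x^4 - 411. By Eisenstein's criterion at the prime p = 3 (which divides the constant term 411 but p^2 = 9 does not, since 411 is squarefree), x^4 - 411 is irreducible over Q. Hence [Q(α):Q] = 4.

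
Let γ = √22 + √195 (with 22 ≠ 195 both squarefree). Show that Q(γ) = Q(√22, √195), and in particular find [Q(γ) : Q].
[Q(γ) : Q] = 4 (equivalently, Q(γ) = Q(√22, √195))

Obviously Q(γ) ⊆ Q(√22, √195), and [Q(√22, √195):Q] = 4 (since 22, 195 are distinct squarefree integers > 1 with 4290 not a perfect square). To show equality we compute the minimal polynomial of γ. From γ = √22 + √195: γ^2 = 22 + 2√(4290) + 195 = 217 + 2√(4290), so γ^2 - 217 = 2√(4290); squaring, (γ^2 - 217)^2 = 4·4290, i.e. γ^4 - 434γ^2 + 47089 - 17160 = 0, i.e. γ^4 - 434γ^2 + 29929 = 0. So γ is a root of x^4 - 434x^2 + 29929. This polynomial is irreducible over Q: it has no rational root (each ±√22 ± √195 is irrational), and any factorization into two quadratics over Q would force √(4290) ∈ Q (pairing opposite roots) or √22, √195 ∈ Q (other pairings), all impossible. Hence [Q(γ):Q] = 4 = [Q(√22, √195):Q], so Q(γ) = Q(√22, √195).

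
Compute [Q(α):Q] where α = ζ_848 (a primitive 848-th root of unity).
[Q(α):Q] = 416

The minimal polynomial of ζ_848 over Q is the 848-th cyclotomic polynomial Φ_848(x), which is irreducible over Q and has degree φ(848) = 416. Hence [Q(α):Q] = φ(848) = 416.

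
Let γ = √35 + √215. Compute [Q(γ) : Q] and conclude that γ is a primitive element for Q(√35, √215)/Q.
[Q(γ) : Q] = 4 (equivalently, Q(γ) = Q(√35, √215))

Obviously Q(γ) ⊆ Q(√35, √215), and [Q(√35, √215):Q] = 4 (since 35, 215 are distinct squarefree integers > 1 with 7525 not a perfect square). To show equality we compute the minimal polynomial of γ. From γ = √35 + √215: γ^2 = 35 + 2√(7525) + 215 = 250 + 2√(7525), so γ^2 - 250 = 2√(7525); squaring, (γ^2 - 250)^2 = 4·7525, i.e. γ^4 - 500γ^2 + 62500 - 30100 = 0, i.e. γ^4 - 500γ^2 + 32400 = 0. So γ is a root of x^4 - 500x^2 + 32400. This polynomial is irreducible over Q: it has no rational root (each ±√35 ± √215 is irrational), and any factorization into two quadratics over Q would force √(7525) ∈ Q (pairing opposite roots) or √35, √215 ∈ Q (other pairings), all impossible. Hence [Q(γ):Q] = 4 = [Q(√35, √215):Q], so Q(γ) = Q(√35, √215).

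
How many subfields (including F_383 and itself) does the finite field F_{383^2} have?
F_{383^2} has 2 subfields

The subfields of F_{p^n} are exactly the fields F_{p^d} for d | n (each is the fixed field of the unique index-d subgroup of Gal(F_{p^n}/F_p) ≅ Z/nZ). The divisors of n = 2 are {1, 2}, giving 2 subfields: F_{383^1}, F_{383^2}.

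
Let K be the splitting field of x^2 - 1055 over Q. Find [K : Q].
[K : Q] = 2

f(x) = x^2 - 1055 factors as (x - √1055)(x + √1055). The splitting field is K = Q(√1055). Since 1055 is squarefree and > 1, it is not a perfect square, so x^2 - 1055 is irreducible over Q and [Q(√1055) : Q] = 2. Hence [K : Q] = 2.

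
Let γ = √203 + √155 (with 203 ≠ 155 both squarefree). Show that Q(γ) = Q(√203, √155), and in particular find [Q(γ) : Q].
[Q(γ) : Q] = 4 (equivalently, Q(γ) = Q(√203, √155))

Obviously Q(γ) ⊆ Q(√203, √155), and [Q(√203, √155):Q] = 4 (since 203, 155 are distinct squarefree integers > 1 with 31465 not a perfect square). To show equality we compute the minimal polynomial of γ. From γ = √203 + √155: γ^2 = 203 + 2√(31465) + 155 = 358 + 2√(31465), so γ^2 - 358 = 2√(31465); squaring, (γ^2 - 358)^2 = 4·31465, i.e. γ^4 - 716γ^2 + 128164 - 125860 = 0, i.e. γ^4 - 716γ^2 + 2304 = 0. So γ is a root of x^4 - 716x^2 + 2304. This polynomial is irreducible over Q: it has no rational root (each ±√203 ± √155 is irrational), and any factorization into two quadratics over Q would force √(31465) ∈ Q (pairing opposite roots) or √203, √155 ∈ Q (other pairings), all impossible. Hence [Q(γ):Q] = 4 = [Q(√203, √155):Q], so Q(γ) = Q(√203, √155).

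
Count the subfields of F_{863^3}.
F_{863^3} has 2 subfields

The subfields of F_{p^n} are exactly the fields F_{p^d} for d | n (each is the fixed field of the unique index-d subgroup of Gal(F_{p^n}/F_p) ≅ Z/nZ). The divisors of n = 3 are {1, 3}, giving 2 subfields: F_{863^1}, F_{863^3}.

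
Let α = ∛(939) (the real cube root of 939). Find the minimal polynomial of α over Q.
m_α(x) = x^3 - 939

α satisfies α^3 = 939, so x^3 - 939 annihilates α. By the rational root test, a rational root p/q (in lowest terms) of x^3 - 939 would satisfy p^3 = 939 q^3, forcing q = 1 and p^3 = 939; but 939 is not a perfect cube, contradiction. A monic cubic over Q with no rational root is irreducible (any nontrivial factorization would include a linear factor). Hence x^3 - 939 is the minimal polynomial of α, and in particular [Q(α):Q] = 3.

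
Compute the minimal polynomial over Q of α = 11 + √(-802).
m_α(x) = x^2 - 22x + 923

From α - 11 = √(-802), squaring gives (α - 11)^2 = -802, i.e. α^2 - 22α + 121 = -802, so α^2 - 22α + 923 = 0. The discriminant of x^2 - 22x + 923 is (-22)^2 - 4·(923) = 484 - 3692 = -3208, and 4·(-802) is not a perfect square in Q since -802 is squarefree and ≠ 1. Hence x^2 - 22x + 923 is irreducible over Q and is the minimal polynomial of α.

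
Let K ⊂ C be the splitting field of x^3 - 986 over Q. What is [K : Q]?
[K : Q] = 6

The roots of x^3 - 986 are ∛986, ω∛986, ω^2∛986 where ω = e^(2πi/3) is a primitive cube root of unity, so K = Q(∛986, ω). Now [Q(∛986):Q] = 3 (since 986 is not a perfect cube, x^3 - 986 is irreducible) and [Q(ω):Q] = 2. Both 2 and 3 divide [K:Q], and [K:Q] ≤ 3·2 = 6, so [K:Q] = 6. (Equivalently: Q(∛986) ⊂ R but ω ∉ R, so [K : Q(∛986)] = 2.)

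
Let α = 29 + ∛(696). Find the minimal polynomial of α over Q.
m_α(x) = x^3 - 87x^2 + 2523x - 25085

Set β = α - 29 = ∛(696), so β^3 = 696. Then (α - 29)^3 - 696 = 0, i.e. α is a root of g(x) = (x - 29)^3 - 696 = x^3 - 87x^2 + 2523x - 25085. Since g(x) = h(x - 29) where h(x) = x^3 - 696, and h is irreducible over Q (because 696 is not a perfect cube, so h has no rational root, and a monic cubic with no rational root is irreducible), g is also irreducible (irreducibility is preserved under the substitution x → x - 29). Hence m_α(x) = x^3 - 87x^2 + 2523x - 25085.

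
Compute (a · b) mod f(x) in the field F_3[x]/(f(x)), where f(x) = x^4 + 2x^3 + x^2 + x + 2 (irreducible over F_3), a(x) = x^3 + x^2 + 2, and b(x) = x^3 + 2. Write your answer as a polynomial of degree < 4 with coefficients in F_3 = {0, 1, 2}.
a · b ≡ 2x^3 + x + 2 (mod f(x))

Multiply in F_3[x]: a(x)·b(x) = (x^3 + x^2 + 2)·(x^3 + 2) = x^6 + x^5 + x^3 + 2x^2 + 1. This has degree ≥ 4, so divide by f(x) over F_3: x^6 + x^5 + x^3 + 2x^2 + 1 = (x^2 + 2x + 1)·(x^4 + 2x^3 + x^2 + x + 2) + (2x^3 + x + 2). Hence a·b ≡ 2x^3 + x + 2 (mod f). (F_3[x]/(f) is a field with 3^4 = 81 elements since f is irreducible of degree 4.)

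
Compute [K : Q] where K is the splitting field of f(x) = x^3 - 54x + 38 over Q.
[K : Q] = 6

By the rational root test, any rational root of the monic integer polynomial f(x) = x^3 - 54x + 38 must be an integer dividing the constant term 38, i.e. one of ±{1, 2, 19, 38}. Evaluating: f(1) = -15, f(-1) = 91, f(2) = -62, f(-2) = 138, f(19) = 5871, f(-19) = -5795, f(38) = 52858, f(-38) = -52782; none is 0, so f has no rational root and is therefore irreducible over Q (a cubic with no linear factor over a field is irreducible). For an irreducible cubic, the Galois group is A_3 or S_3 according as the discriminant disc(f) = -4a^3 - 27b^2 = -4·(-54)^3 - 27·(38)^2 = 590868 is or is not a square in Q. Here disc(f) = 590868 is not a perfect square in Q, so the Galois group of f over Q is not contained in A_3 and must be all of S_3. The splitting field has degree |S_3| = 6 over Q, so [K : Q] = 6.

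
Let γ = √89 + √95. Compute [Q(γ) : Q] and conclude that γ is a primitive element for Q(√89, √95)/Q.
[Q(γ) : Q] = 4 (equivalently, Q(γ) = Q(√89, √95))

Obviously Q(γ) ⊆ Q(√89, √95), and [Q(√89, √95):Q] = 4 (since 89, 95 are distinct squarefree integers > 1 with 8455 not a perfect square). To show equality we compute the minimal polynomial of γ. From γ = √89 + √95: γ^2 = 89 + 2√(8455) + 95 = 184 + 2√(8455), so γ^2 - 184 = 2√(8455); squaring, (γ^2 - 184)^2 = 4·8455, i.e. γ^4 - 368γ^2 + 33856 - 33820 = 0, i.e. γ^4 - 368γ^2 + 36 = 0. So γ is a root of x^4 - 368x^2 + 36. This polynomial is irreducible over Q: it has no rational root (each ±√89 ± √95 is irrational), and any factorization into two quadratics over Q would force √(8455) ∈ Q (pairing opposite roots) or √89, √95 ∈ Q (other pairings), all impossible. Hence [Q(γ):Q] = 4 = [Q(√89, √95):Q], so Q(γ) = Q(√89, √95).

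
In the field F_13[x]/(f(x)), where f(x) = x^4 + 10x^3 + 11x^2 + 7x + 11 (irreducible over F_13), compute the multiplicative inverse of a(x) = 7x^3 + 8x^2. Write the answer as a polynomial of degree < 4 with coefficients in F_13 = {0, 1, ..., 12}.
a(x)^(-1) ≡ x^3 + 4x^2 + 9x + 9 (mod f(x))

Since f is irreducible over F_13, F_13[x]/(f) is a field and a(x) ≠ 0 has an inverse. Apply the extended Euclidean algorithm to f(x) and a(x) in F_13[x]: f(x) = (2x + 1)·a(x) + (3x^2 + 7x + 11);  a(x) = (11x + 3)·(3x^2 + 7x + 11) + (x + 6);  (3x^2 + 7x + 11) = (3x + 2)·(x + 6) + (12). The last nonzero remainder is the constant 12 = gcd(f, a) in F_13. Back-substituting through the division chain expresses 12 = s(x)·a(x) + t(x)·f(x) with s(x) ≡ 12x^3 + 9x^2 + 4x + 4 (mod f), so (12x^3 + 9x^2 + 4x + 4)·a(x) ≡ 12 (mod f). Multiplying by 12^(-1) ≡ 12 in F_13 gives a(x)^(-1) ≡ 12·(12x^3 + 9x^2 + 4x + 4) ≡ x^3 + 4x^2 + 9x + 9 (mod f). Check: (7x^3 + 8x^2)·(x^3 + 4x^2 + 9x + 9) = 7x^6 + 10x^5 + 4x^4 + 5x^3 + 7x^2 ≡ 1 (mod x^4 + 10x^3 + 11x^2 + 7x + 11).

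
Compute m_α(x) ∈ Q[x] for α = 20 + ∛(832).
m_α(x) = x^3 - 60x^2 + 1200x - 8832

Set β = α - 20 = ∛(832), so β^3 = 832. Then (α - 20)^3 - 832 = 0, i.e. α is a root of g(x) = (x - 20)^3 - 832 = x^3 - 60x^2 + 1200x - 8832. Since g(x) = h(x - 20) where h(x) = x^3 - 832, and h is irreducible over Q (because 832 is not a perfect cube, so h has no rational root, and a monic cubic with no rational root is irreducible), g is also irreducible (irreducibility is preserved under the substitution x → x - 20). Hence m_α(x) = x^3 - 60x^2 + 1200x - 8832.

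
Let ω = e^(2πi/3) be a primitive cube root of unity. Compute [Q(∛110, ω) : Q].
[Q(∛110, ω) : Q] = 6

[Q(∛110):Q] = 3 (min poly x^3 - 110, irreducible since 110 is not a perfect cube). [Q(ω):Q] = 2 (min poly x^2 + x + 1). Since Q(∛110) ⊂ R and ω ∉ R, we have ω ∉ Q(∛110), so x^2 + x + 1 remains irreducible over Q(∛110) and [Q(∛110, ω) : Q(∛110)] = 2. By the tower law, [Q(∛110, ω) : Q] = 3 · 2 = 6. (In fact Q(∛110, ω) is the splitting field of x^3 - 110 over Q.)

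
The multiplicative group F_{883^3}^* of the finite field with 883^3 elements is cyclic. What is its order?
|F_{883^3}^*| = 688465386

F_{883^3} has 883^3 = 688465387 elements; its multiplicative group consists of all nonzero elements, so |F_{883^3}^*| = 688465387 - 1 = 688465386. (It is cyclic since any finite subgroup of the multiplicative group of a field is cyclic.)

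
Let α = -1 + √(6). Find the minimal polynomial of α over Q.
m_α(x) = x^2 + 2x - 5

From α + 1 = √(6), squaring gives (α + 1)^2 = 6, i.e. α^2 + 2α + 1 = 6, so α^2 + 2α - 5 = 0. The discriminant of x^2 + 2x - 5 is (2)^2 - 4·(-5) = 4 + 20 = 24, and 4·(6) is not a perfect square in Q since 6 is squarefree and ≠ 1. Hence x^2 + 2x - 5 is irreducible over Q and is the minimal polynomial of α.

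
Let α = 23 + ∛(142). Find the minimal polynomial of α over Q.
m_α(x) = x^3 - 69x^2 + 1587x - 12309

Set β = α - 23 = ∛(142), so β^3 = 142. Then (α - 23)^3 - 142 = 0, i.e. α is a root of g(x) = (x - 23)^3 - 142 = x^3 - 69x^2 + 1587x - 12309. Since g(x) = h(x - 23) where h(x) = x^3 - 142, and h is irreducible over Q (because 142 is not a perfect cube, so h has no rational root, and a monic cubic with no rational root is irreducible), g is also irreducible (irreducibility is preserved under the substitution x → x - 23). Hence m_α(x) = x^3 - 69x^2 + 1587x - 12309.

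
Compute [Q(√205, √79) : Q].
[Q(√205, √79) : Q] = 4

[Q(√205):Q] = 2 (min poly x^2 - 205, irreducible since 205 is squarefree > 1). For the top step, suppose √79 ∈ Q(√205), say √79 = c + d√205 with c, d ∈ Q. Squaring: 79 = c^2 + 205d^2 + 2cd√205. Since √205 ∉ Q this forces 2cd = 0. If d = 0 then √79 = c ∈ Q, contradicting 79 squarefree > 1. If c = 0 then 79 = 205d^2, so 205·79 = (205d)^2 is a perfect square in Q — but 205·79 = 16195 is not a perfect square (since 205 and 79 are distinct squarefree integers). Contradiction. Hence √79 ∉ Q(√205), so x^2 - 79 stays irreducible over Q(√205) and [Q(√205, √79) : Q(√205)] = 2. By the tower law, [Q(√205, √79) : Q] = 2 · 2 = 4.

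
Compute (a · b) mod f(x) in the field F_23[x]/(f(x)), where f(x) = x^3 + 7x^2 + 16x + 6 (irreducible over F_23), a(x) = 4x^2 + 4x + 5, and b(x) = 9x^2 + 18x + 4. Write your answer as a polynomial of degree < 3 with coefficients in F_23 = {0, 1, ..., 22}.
a · b ≡ 13x^2 + 9x + 10 (mod f(x))

Multiply in F_23[x]: a(x)·b(x) = (4x^2 + 4x + 5)·(9x^2 + 18x + 4) = 13x^4 + 16x^3 + 18x^2 + 14x + 20. This has degree ≥ 3, so divide by f(x) over F_23: 13x^4 + 16x^3 + 18x^2 + 14x + 20 = (13x + 17)·(x^3 + 7x^2 + 16x + 6) + (13x^2 + 9x + 10). Hence a·b ≡ 13x^2 + 9x + 10 (mod f). (F_23[x]/(f) is a field with 23^3 = 12167 elements since f is irreducible of degree 3.)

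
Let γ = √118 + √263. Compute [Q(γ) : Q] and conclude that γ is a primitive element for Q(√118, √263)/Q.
[Q(γ) : Q] = 4 (equivalently, Q(γ) = Q(√118, √263))

Obviously Q(γ) ⊆ Q(√118, √263), and [Q(√118, √263):Q] = 4 (since 118, 263 are distinct squarefree integers > 1 with 31034 not a perfect square). To show equality we compute the minimal polynomial of γ. From γ = √118 + √263: γ^2 = 118 + 2√(31034) + 263 = 381 + 2√(31034), so γ^2 - 381 = 2√(31034); squaring, (γ^2 - 381)^2 = 4·31034, i.e. γ^4 - 762γ^2 + 145161 - 124136 = 0, i.e. γ^4 - 762γ^2 + 21025 = 0. So γ is a root of x^4 - 762x^2 + 21025. This polynomial is irreducible over Q: it has no rational root (each ±√118 ± √263 is irrational), and any factorization into two quadratics over Q would force √(31034) ∈ Q (pairing opposite roots) or √118, √263 ∈ Q (other pairings), all impossible. Hence [Q(γ):Q] = 4 = [Q(√118, √263):Q], so Q(γ) = Q(√118, √263).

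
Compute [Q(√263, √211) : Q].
[Q(√263, √211) : Q] = 4

[Q(√263):Q] = 2 (min poly x^2 - 263, irreducible since 263 is squarefree > 1). For the top step, suppose √211 ∈ Q(√263), say √211 = c + d√263 with c, d ∈ Q. Squaring: 211 = c^2 + 263d^2 + 2cd√263. Since √263 ∉ Q this forces 2cd = 0. If d = 0 then √211 = c ∈ Q, contradicting 211 squarefree > 1. If c = 0 then 211 = 263d^2, so 263·211 = (263d)^2 is a perfect square in Q — but 263·211 = 55493 is not a perfect square (since 263 and 211 are distinct squarefree integers). Contradiction. Hence √211 ∉ Q(√263), so x^2 - 211 stays irreducible over Q(√263) and [Q(√263, √211) : Q(√263)] = 2. By the tower law, [Q(√263, √211) : Q] = 2 · 2 = 4.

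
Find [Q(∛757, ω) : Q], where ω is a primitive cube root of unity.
[Q(∛757, ω) : Q] = 6

[Q(∛757):Q] = 3 (min poly x^3 - 757, irreducible since 757 is not a perfect cube). [Q(ω):Q] = 2 (min poly x^2 + x + 1). Since Q(∛757) ⊂ R and ω ∉ R, we have ω ∉ Q(∛757), so x^2 + x + 1 remains irreducible over Q(∛757) and [Q(∛757, ω) : Q(∛757)] = 2. By the tower law, [Q(∛757, ω) : Q] = 3 · 2 = 6. (In fact Q(∛757, ω) is the splitting field of x^3 - 757 over Q.)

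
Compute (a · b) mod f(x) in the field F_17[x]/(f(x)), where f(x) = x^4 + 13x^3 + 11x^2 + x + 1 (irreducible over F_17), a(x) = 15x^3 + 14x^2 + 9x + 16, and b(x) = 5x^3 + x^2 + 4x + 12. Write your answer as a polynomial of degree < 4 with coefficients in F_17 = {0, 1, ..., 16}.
a · b ≡ 14x^3 + 4x^2 + 7x + 4 (mod f(x))

Multiply in F_17[x]: a(x)·b(x) = (15x^3 + 14x^2 + 9x + 16)·(5x^3 + x^2 + 4x + 12) = 7x^6 + 2x^3 + 16x^2 + 2x + 5. This has degree ≥ 4, so divide by f(x) over F_17: 7x^6 + 2x^3 + 16x^2 + 2x + 5 = (7x^2 + 11x + 1)·(x^4 + 13x^3 + 11x^2 + x + 1) + (14x^3 + 4x^2 + 7x + 4). Hence a·b ≡ 14x^3 + 4x^2 + 7x + 4 (mod f). (F_17[x]/(f) is a field with 17^4 = 83521 elements since f is irreducible of degree 4.)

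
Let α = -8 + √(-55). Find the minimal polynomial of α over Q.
m_α(x) = x^2 + 16x + 119

From α + 8 = √(-55), squaring gives (α + 8)^2 = -55, i.e. α^2 + 16α + 64 = -55, so α^2 + 16α + 119 = 0. The discriminant of x^2 + 16x + 119 is (16)^2 - 4·(119) = 256 - 476 = -220, and 4·(-55) is not a perfect square in Q since -55 is squarefree and ≠ 1. Hence x^2 + 16x + 119 is irreducible over Q and is the minimal polynomial of α.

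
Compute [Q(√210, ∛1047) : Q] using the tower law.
[Q(√210, ∛1047) : Q] = 6

Let L = Q(√210, ∛1047). Since Q(√210) ⊂ L and [Q(√210):Q] = 2, the tower law gives 2 | [L:Q]. Likewise Q(∛1047) ⊂ L with [Q(∛1047):Q] = 3 (because 1047 is not a perfect cube), so 3 | [L:Q]. As gcd(2,3) = 1, [L:Q] is divisible by 6. Conversely L is generated over Q by √210 and ∛1047, so [L:Q] ≤ 2·3 = 6. Therefore [Q(√210, ∛1047) : Q] = 6.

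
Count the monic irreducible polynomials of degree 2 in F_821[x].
There are 336610 monic irreducible polynomials of degree 2 over F_821

Each element of F_{821^2} that lies in no proper subfield is a root of exactly one monic irreducible of degree 2 over F_821, and each such polynomial has 2 distinct roots in F_{821^2}. By Möbius inversion the count is N_821(2) = (1/2) Σ_{d|2} μ(2/d) · 821^d = (1/2)(μ(2)·821^1 + μ(1)·821^2) = 673220/2 = 336610.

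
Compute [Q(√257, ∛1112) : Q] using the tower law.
[Q(√257, ∛1112) : Q] = 6

Let L = Q(√257, ∛1112). Since Q(√257) ⊂ L and [Q(√257):Q] = 2, the tower law gives 2 | [L:Q]. Likewise Q(∛1112) ⊂ L with [Q(∛1112):Q] = 3 (because 1112 is not a perfect cube), so 3 | [L:Q]. As gcd(2,3) = 1, [L:Q] is divisible by 6. Conversely L is generated over Q by √257 and ∛1112, so [L:Q] ≤ 2·3 = 6. Therefore [Q(√257, ∛1112) : Q] = 6.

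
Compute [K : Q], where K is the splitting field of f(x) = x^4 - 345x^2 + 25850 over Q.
[K : Q] = 4

Solving the quadratic in x^2: x^2 = (345 ± √(345^2 - 4·25850))/2 = (345 ± √15625)/2 = (345 ± 125)/2, giving x^2 = 110 or x^2 = 235. So f(x) = (x^2 - 110)(x^2 - 235) and the roots of f are ±√110, ±√235. Hence the splitting field is K = Q(√110, √235). Since 110 and 235 are distinct squarefree integers > 1, their product 25850 is not a perfect square, so √235 ∉ Q(√110). By the tower law [K:Q] = [Q(√110,√235):Q(√110)] · [Q(√110):Q] = 2 · 2 = 4.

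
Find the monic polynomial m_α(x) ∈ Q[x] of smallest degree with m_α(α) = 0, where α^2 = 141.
m_α(x) = x^2 - 141

α satisfies α^2 - 141 = 0, so x^2 - 141 annihilates α. Since d = 141 is squarefree and ≠ 1, it is not a perfect square in Q, so x^2 - 141 has no rational root and is therefore irreducible over Q (a degree-2 polynomial over a field is irreducible iff it has no root). Hence m_α(x) = x^2 - 141.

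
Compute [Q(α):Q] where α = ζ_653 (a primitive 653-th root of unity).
[Q(α):Q] = 652

The minimal polynomial of ζ_653 over Q is the 653-th cyclotomic polynomial Φ_653(x), which is irreducible over Q and has degree φ(653) = 652. Hence [Q(α):Q] = φ(653) = 652.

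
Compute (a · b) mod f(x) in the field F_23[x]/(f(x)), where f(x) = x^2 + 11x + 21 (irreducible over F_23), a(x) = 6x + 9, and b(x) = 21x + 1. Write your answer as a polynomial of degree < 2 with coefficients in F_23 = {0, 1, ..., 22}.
a · b ≡ 5x + 8 (mod f(x))

Multiply in F_23[x]: a(x)·b(x) = (6x + 9)·(21x + 1) = 11x^2 + 11x + 9. This has degree ≥ 2, so divide by f(x) over F_23: 11x^2 + 11x + 9 = (11)·(x^2 + 11x + 21) + (5x + 8). Hence a·b ≡ 5x + 8 (mod f). (F_23[x]/(f) is a field with 23^2 = 529 elements since f is irreducible of degree 2.)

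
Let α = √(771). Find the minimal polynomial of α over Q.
m_α(x) = x^2 - 771

α satisfies α^2 - 771 = 0, so x^2 - 771 annihilates α. Since d = 771 is squarefree and ≠ 1, it is not a perfect square in Q, so x^2 - 771 has no rational root and is therefore irreducible over Q (a degree-2 polynomial over a field is irreducible iff it has no root). Hence m_α(x) = x^2 - 771.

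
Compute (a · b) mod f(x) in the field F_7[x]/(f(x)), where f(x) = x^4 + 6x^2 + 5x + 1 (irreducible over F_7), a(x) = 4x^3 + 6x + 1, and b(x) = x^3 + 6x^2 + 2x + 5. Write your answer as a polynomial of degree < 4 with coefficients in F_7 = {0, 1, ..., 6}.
a · b ≡ 5x^3 + 3x^2 + 2x + 1 (mod f(x))

Multiply in F_7[x]: a(x)·b(x) = (4x^3 + 6x + 1)·(x^3 + 6x^2 + 2x + 5) = 4x^6 + 3x^5 + x^3 + 4x^2 + 4x + 5. This has degree ≥ 4, so divide by f(x) over F_7: 4x^6 + 3x^5 + x^3 + 4x^2 + 4x + 5 = (4x^2 + 3x + 4)·(x^4 + 6x^2 + 5x + 1) + (5x^3 + 3x^2 + 2x + 1). Hence a·b ≡ 5x^3 + 3x^2 + 2x + 1 (mod f). (F_7[x]/(f) is a field with 7^4 = 2401 elements since f is irreducible of degree 4.)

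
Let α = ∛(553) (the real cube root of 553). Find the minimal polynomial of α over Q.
m_α(x) = x^3 - 553

α satisfies α^3 = 553, so x^3 - 553 annihilates α. By the rational root test, a rational root p/q (in lowest terms) of x^3 - 553 would satisfy p^3 = 553 q^3, forcing q = 1 and p^3 = 553; but 553 is not a perfect cube, contradiction. A monic cubic over Q with no rational root is irreducible (any nontrivial factorization would include a linear factor). Hence x^3 - 553 is the minimal polynomial of α, and in particular [Q(α):Q] = 3.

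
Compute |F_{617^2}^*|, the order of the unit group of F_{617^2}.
|F_{617^2}^*| = 380688

F_{617^2} has 617^2 = 380689 elements; its multiplicative group consists of all nonzero elements, so |F_{617^2}^*| = 380689 - 1 = 380688. (It is cyclic since any finite subgroup of the multiplicative group of a field is cyclic.)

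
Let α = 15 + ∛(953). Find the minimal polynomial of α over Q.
m_α(x) = x^3 - 45x^2 + 675x - 4328

Set β = α - 15 = ∛(953), so β^3 = 953. Then (α - 15)^3 - 953 = 0, i.e. α is a root of g(x) = (x - 15)^3 - 953 = x^3 - 45x^2 + 675x - 4328. Since g(x) = h(x - 15) where h(x) = x^3 - 953, and h is irreducible over Q (because 953 is not a perfect cube, so h has no rational root, and a monic cubic with no rational root is irreducible), g is also irreducible (irreducibility is preserved under the substitution x → x - 15). Hence m_α(x) = x^3 - 45x^2 + 675x - 4328.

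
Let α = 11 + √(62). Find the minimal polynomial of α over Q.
m_α(x) = x^2 - 22x + 59

From α - 11 = √(62), squaring gives (α - 11)^2 = 62, i.e. α^2 - 22α + 121 = 62, so α^2 - 22α + 59 = 0. The discriminant of x^2 - 22x + 59 is (-22)^2 - 4·(59) = 484 - 236 = 248, and 4·(62) is not a perfect square in Q since 62 is squarefree and ≠ 1. Hence x^2 - 22x + 59 is irreducible over Q and is the minimal polynomial of α.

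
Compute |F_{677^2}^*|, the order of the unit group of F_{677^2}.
|F_{677^2}^*| = 458328

F_{677^2} has 677^2 = 458329 elements; its multiplicative group consists of all nonzero elements, so |F_{677^2}^*| = 458329 - 1 = 458328. (It is cyclic since any finite subgroup of the multiplicative group of a field is cyclic.)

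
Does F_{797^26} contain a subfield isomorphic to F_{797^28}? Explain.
No: F_{797^28} is not a subfield of F_{797^26}

F_{p^m} embeds in F_{p^n} iff m | n. Here 28 ∤ 26 (since 26 = 0·28 + 26 with remainder 26 ≠ 0), so F_{797^28} is not a subfield of F_{797^26}. Equivalently: if it were, the tower law would give 28 = [F_{797^28}:F_797] dividing [F_{797^26}:F_797] = 26, contradiction.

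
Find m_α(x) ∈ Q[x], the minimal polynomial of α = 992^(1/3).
m_α(x) = x^3 - 992

α satisfies α^3 = 992, so x^3 - 992 annihilates α. By the rational root test, a rational root p/q (in lowest terms) of x^3 - 992 would satisfy p^3 = 992 q^3, forcing q = 1 and p^3 = 992; but 992 is not a perfect cube, contradiction. A monic cubic over Q with no rational root is irreducible (any nontrivial factorization would include a linear factor). Hence x^3 - 992 is the minimal polynomial of α, and in particular [Q(α):Q] = 3.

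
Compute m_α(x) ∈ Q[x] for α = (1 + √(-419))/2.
m_α(x) = x^2 - x + 105

From 2α - 1 = √(-419), squaring gives (2α - 1)^2 = -419, i.e. 4α^2 - 4α + 1 = -419, so α^2 - α + (1 + 419)/4 = 0. Since -419 ≡ 1 (mod 4), (1 + 419)/4 = 105 ∈ Z. The polynomial x^2 - x + 105 has discriminant 1 - 4·(105) = -419, which is not a perfect square in Q (d = -419 is squarefree and ≠ 1), so x^2 - x + 105 is irreducible over Q. It is the minimal polynomial of α.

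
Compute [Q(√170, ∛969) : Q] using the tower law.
[Q(√170, ∛969) : Q] = 6

Let L = Q(√170, ∛969). Since Q(√170) ⊂ L and [Q(√170):Q] = 2, the tower law gives 2 | [L:Q]. Likewise Q(∛969) ⊂ L with [Q(∛969):Q] = 3 (because 969 is not a perfect cube), so 3 | [L:Q]. As gcd(2,3) = 1, [L:Q] is divisible by 6. Conversely L is generated over Q by √170 and ∛969, so [L:Q] ≤ 2·3 = 6. Therefore [Q(√170, ∛969) : Q] = 6.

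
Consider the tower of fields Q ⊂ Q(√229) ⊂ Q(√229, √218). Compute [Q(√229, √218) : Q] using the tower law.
[Q(√229, √218) : Q] = 4

[Q(√229):Q] = 2 (min poly x^2 - 229, irreducible since 229 is squarefree > 1). For the top step, suppose √218 ∈ Q(√229), say √218 = c + d√229 with c, d ∈ Q. Squaring: 218 = c^2 + 229d^2 + 2cd√229. Since √229 ∉ Q this forces 2cd = 0. If d = 0 then √218 = c ∈ Q, contradicting 218 squarefree > 1. If c = 0 then 218 = 229d^2, so 229·218 = (229d)^2 is a perfect square in Q — but 229·218 = 49922 is not a perfect square (since 229 and 218 are distinct squarefree integers). Contradiction. Hence √218 ∉ Q(√229), so x^2 - 218 stays irreducible over Q(√229) and [Q(√229, √218) : Q(√229)] = 2. By the tower law, [Q(√229, √218) : Q] = 2 · 2 = 4.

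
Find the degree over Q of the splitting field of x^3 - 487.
[K : Q] = 6

The roots of x^3 - 487 are ∛487, ω∛487, ω^2∛487 where ω = e^(2πi/3) is a primitive cube root of unity, so K = Q(∛487, ω). Now [Q(∛487):Q] = 3 (since 487 is not a perfect cube, x^3 - 487 is irreducible) and [Q(ω):Q] = 2. Both 2 and 3 divide [K:Q], and [K:Q] ≤ 3·2 = 6, so [K:Q] = 6. (Equivalently: Q(∛487) ⊂ R but ω ∉ R, so [K : Q(∛487)] = 2.)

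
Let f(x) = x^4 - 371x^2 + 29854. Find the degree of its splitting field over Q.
[K : Q] = 4

Solving the quadratic in x^2: x^2 = (371 ± √(371^2 - 4·29854))/2 = (371 ± √18225)/2 = (371 ± 135)/2, giving x^2 = 118 or x^2 = 253. So f(x) = (x^2 - 118)(x^2 - 253) and the roots of f are ±√118, ±√253. Hence the splitting field is K = Q(√118, √253). Since 118 and 253 are distinct squarefree integers > 1, their product 29854 is not a perfect square, so √253 ∉ Q(√118). By the tower law [K:Q] = [Q(√118,√253):Q(√118)] · [Q(√118):Q] = 2 · 2 = 4.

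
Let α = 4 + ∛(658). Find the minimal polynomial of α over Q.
m_α(x) = x^3 - 12x^2 + 48x - 722

Set β = α - 4 = ∛(658), so β^3 = 658. Then (α - 4)^3 - 658 = 0, i.e. α is a root of g(x) = (x - 4)^3 - 658 = x^3 - 12x^2 + 48x - 722. Since g(x) = h(x - 4) where h(x) = x^3 - 658, and h is irreducible over Q (because 658 is not a perfect cube, so h has no rational root, and a monic cubic with no rational root is irreducible), g is also irreducible (irreducibility is preserved under the substitution x → x - 4). Hence m_α(x) = x^3 - 12x^2 + 48x - 722.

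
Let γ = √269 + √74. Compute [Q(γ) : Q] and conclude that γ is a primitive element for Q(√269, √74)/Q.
[Q(γ) : Q] = 4 (equivalently, Q(γ) = Q(√269, √74))

Obviously Q(γ) ⊆ Q(√269, √74), and [Q(√269, √74):Q] = 4 (since 269, 74 are distinct squarefree integers > 1 with 19906 not a perfect square). To show equality we compute the minimal polynomial of γ. From γ = √269 + √74: γ^2 = 269 + 2√(19906) + 74 = 343 + 2√(19906), so γ^2 - 343 = 2√(19906); squaring, (γ^2 - 343)^2 = 4·19906, i.e. γ^4 - 686γ^2 + 117649 - 79624 = 0, i.e. γ^4 - 686γ^2 + 38025 = 0. So γ is a root of x^4 - 686x^2 + 38025. This polynomial is irreducible over Q: it has no rational root (each ±√269 ± √74 is irrational), and any factorization into two quadratics over Q would force √(19906) ∈ Q (pairing opposite roots) or √269, √74 ∈ Q (other pairings), all impossible. Hence [Q(γ):Q] = 4 = [Q(√269, √74):Q], so Q(γ) = Q(√269, √74).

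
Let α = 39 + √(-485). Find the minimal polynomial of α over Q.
m_α(x) = x^2 - 78x + 2006

From α - 39 = √(-485), squaring gives (α - 39)^2 = -485, i.e. α^2 - 78α + 1521 = -485, so α^2 - 78α + 2006 = 0. The discriminant of x^2 - 78x + 2006 is (-78)^2 - 4·(2006) = 6084 - 8024 = -1940, and 4·(-485) is not a perfect square in Q since -485 is squarefree and ≠ 1. Hence x^2 - 78x + 2006 is irreducible over Q and is the minimal polynomial of α.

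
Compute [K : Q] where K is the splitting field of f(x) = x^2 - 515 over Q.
[K : Q] = 2

f(x) = x^2 - 515 factors as (x - √515)(x + √515). The splitting field is K = Q(√515). Since 515 is squarefree and > 1, it is not a perfect square, so x^2 - 515 is irreducible over Q and [Q(√515) : Q] = 2. Hence [K : Q] = 2.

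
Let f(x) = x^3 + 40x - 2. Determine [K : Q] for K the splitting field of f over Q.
[K : Q] = 6

By the rational root test, any rational root of the monic integer polynomial f(x) = x^3 + 40x - 2 must be an integer dividing the constant term -2, i.e. one of ±{1, 2}. Evaluating: f(1) = 39, f(-1) = -43, f(2) = 86, f(-2) = -90; none is 0, so f has no rational root and is therefore irreducible over Q (a cubic with no linear factor over a field is irreducible). For an irreducible cubic, the Galois group is A_3 or S_3 according as the discriminant disc(f) = -4a^3 - 27b^2 = -4·(40)^3 - 27·(-2)^2 = -256108 is or is not a square in Q. Here disc(f) = -256108 is not a perfect square in Q, so the Galois group of f over Q is not contained in A_3 and must be all of S_3. The splitting field has degree |S_3| = 6 over Q, so [K : Q] = 6.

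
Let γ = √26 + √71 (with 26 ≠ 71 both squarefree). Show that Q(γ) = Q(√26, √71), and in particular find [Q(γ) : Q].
[Q(γ) : Q] = 4 (equivalently, Q(γ) = Q(√26, √71))

Obviously Q(γ) ⊆ Q(√26, √71), and [Q(√26, √71):Q] = 4 (since 26, 71 are distinct squarefree integers > 1 with 1846 not a perfect square). To show equality we compute the minimal polynomial of γ. From γ = √26 + √71: γ^2 = 26 + 2√(1846) + 71 = 97 + 2√(1846), so γ^2 - 97 = 2√(1846); squaring, (γ^2 - 97)^2 = 4·1846, i.e. γ^4 - 194γ^2 + 9409 - 7384 = 0, i.e. γ^4 - 194γ^2 + 2025 = 0. So γ is a root of x^4 - 194x^2 + 2025. This polynomial is irreducible over Q: it has no rational root (each ±√26 ± √71 is irrational), and any factorization into two quadratics over Q would force √(1846) ∈ Q (pairing opposite roots) or √26, √71 ∈ Q (other pairings), all impossible. Hence [Q(γ):Q] = 4 = [Q(√26, √71):Q], so Q(γ) = Q(√26, √71).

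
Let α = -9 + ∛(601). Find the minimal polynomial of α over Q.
m_α(x) = x^3 + 27x^2 + 243x + 128

Set β = α + 9 = ∛(601), so β^3 = 601. Then (α + 9)^3 - 601 = 0, i.e. α is a root of g(x) = (x + 9)^3 - 601 = x^3 + 27x^2 + 243x + 128. Since g(x) = h(x + 9) where h(x) = x^3 - 601, and h is irreducible over Q (because 601 is not a perfect cube, so h has no rational root, and a monic cubic with no rational root is irreducible), g is also irreducible (irreducibility is preserved under the substitution x → x + 9). Hence m_α(x) = x^3 + 27x^2 + 243x + 128.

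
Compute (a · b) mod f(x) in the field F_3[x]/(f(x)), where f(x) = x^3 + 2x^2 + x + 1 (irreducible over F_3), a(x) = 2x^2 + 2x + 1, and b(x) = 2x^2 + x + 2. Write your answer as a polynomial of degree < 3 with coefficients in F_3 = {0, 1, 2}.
a · b ≡ 2x^2 + 1 (mod f(x))

Multiply in F_3[x]: a(x)·b(x) = (2x^2 + 2x + 1)·(2x^2 + x + 2) = x^4 + 2x^2 + 2x + 2. This has degree ≥ 3, so divide by f(x) over F_3: x^4 + 2x^2 + 2x + 2 = (x + 1)·(x^3 + 2x^2 + x + 1) + (2x^2 + 1). Hence a·b ≡ 2x^2 + 1 (mod f). (F_3[x]/(f) is a field with 3^3 = 27 elements since f is irreducible of degree 3.)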